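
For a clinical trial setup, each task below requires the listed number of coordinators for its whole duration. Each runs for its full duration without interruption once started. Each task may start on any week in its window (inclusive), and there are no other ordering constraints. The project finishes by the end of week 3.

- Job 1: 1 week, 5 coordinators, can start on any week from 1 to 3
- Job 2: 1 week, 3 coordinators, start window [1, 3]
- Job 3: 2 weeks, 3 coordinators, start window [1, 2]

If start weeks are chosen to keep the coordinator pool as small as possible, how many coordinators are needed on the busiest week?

Early-start (Job 1@1, Job 2@1, Job 3@1) gives peak 11: w1:11  w2:3  w3:0.
Shift Job 2→2, Job 3→2.
Schedule Job 1@1, Job 2@2, Job 3@2: w1:5  w2:6  w3:3 — peak 6.
No arrangement of the 18 feasible schedules does better.

6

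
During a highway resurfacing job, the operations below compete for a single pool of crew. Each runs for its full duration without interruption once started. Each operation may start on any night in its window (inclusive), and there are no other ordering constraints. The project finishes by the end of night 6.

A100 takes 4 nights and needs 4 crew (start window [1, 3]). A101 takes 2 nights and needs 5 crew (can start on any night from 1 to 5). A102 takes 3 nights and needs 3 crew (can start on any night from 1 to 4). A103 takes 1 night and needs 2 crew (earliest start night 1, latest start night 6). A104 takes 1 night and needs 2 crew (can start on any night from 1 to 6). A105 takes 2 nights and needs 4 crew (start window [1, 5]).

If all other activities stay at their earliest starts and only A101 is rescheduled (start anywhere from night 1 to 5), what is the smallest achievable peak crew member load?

A101@1: n1:20  n2:16  n3:7  n4:4  n5:0  n6:0 → peak 20
A101@2: n1:15  n2:16  n3:12  n4:4  n5:0  n6:0 → peak 16
A101@3: n1:15  n2:11  n3:12  n4:9  n5:0  n6:0 → peak 15
A101@4: n1:15  n2:11  n3:7  n4:9  n5:5  n6:0 → peak 15
A101@5: n1:15  n2:11  n3:7  n4:4  n5:5  n6:5 → peak 15
Best is A101@3, peak 15.

15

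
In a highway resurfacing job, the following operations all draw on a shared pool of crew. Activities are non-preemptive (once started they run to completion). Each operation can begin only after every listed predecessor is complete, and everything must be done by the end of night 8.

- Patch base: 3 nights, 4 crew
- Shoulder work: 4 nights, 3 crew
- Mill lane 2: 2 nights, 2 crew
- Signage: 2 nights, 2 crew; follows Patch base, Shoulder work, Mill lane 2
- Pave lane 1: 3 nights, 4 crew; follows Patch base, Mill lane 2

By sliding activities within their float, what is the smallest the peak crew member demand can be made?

Early-start (Patch base@1, Shoulder work@1, Mill lane 2@1, Signage@5, Pave lane 1@4) gives peak 9: n1:9  n2:9  n3:7  n4:7  n5:6  n6:6  n7:0  n8:0.
Shift Mill lane 2→4, Signage→6, Pave lane 1→6.
Schedule Patch base@1, Shoulder work@1, Mill lane 2@4, Signage@6, Pave lane 1@6: n1:7  n2:7  n3:7  n4:5  n5:2  n6:6  n7:6  n8:4 — peak 7.

7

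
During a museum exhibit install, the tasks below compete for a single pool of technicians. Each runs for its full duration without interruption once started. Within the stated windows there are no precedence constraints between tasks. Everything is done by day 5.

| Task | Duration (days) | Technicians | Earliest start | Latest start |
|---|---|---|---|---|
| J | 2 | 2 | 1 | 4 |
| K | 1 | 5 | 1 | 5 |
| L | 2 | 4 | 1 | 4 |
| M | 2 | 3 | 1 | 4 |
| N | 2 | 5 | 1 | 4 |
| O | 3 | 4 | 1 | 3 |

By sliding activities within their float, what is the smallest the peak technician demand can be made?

9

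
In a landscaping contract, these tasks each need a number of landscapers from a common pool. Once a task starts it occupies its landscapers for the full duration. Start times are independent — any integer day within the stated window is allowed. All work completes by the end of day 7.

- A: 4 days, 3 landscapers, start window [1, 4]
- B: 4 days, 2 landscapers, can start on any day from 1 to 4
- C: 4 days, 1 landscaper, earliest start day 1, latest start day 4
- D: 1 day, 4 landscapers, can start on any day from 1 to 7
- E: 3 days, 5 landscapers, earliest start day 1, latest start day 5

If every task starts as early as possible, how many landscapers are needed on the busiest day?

Early-start schedule: A@1, B@1, C@1, D@1, E@1.
Load per day: day 1: 15, day 2: 11, day 3: 11, day 4: 6, day 5: 0, day 6: 0, day 7: 0.
Peak is 15.

15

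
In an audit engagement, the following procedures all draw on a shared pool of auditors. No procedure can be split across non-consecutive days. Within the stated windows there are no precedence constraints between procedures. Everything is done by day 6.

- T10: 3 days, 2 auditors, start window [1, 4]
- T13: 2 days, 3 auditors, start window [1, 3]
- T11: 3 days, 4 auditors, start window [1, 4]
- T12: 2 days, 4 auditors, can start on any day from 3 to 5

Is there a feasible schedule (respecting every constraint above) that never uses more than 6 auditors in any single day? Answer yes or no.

The minimum achievable peak is 7; 6 < 7, so no feasible schedule stays within the cap.

no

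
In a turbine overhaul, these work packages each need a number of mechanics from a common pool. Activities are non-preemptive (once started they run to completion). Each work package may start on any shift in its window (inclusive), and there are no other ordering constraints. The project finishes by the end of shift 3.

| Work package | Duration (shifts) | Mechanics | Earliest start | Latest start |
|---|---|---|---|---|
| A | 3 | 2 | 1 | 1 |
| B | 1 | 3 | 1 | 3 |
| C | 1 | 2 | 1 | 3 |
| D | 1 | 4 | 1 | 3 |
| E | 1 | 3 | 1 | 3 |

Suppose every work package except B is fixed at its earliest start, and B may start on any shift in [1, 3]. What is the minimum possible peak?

B@1: s1:14  s2:2  s3:2 → peak 14
B@2: s1:11  s2:5  s3:2 → peak 11
B@3: s1:11  s2:2  s3:5 → peak 11
Best is B@2, peak 11.

11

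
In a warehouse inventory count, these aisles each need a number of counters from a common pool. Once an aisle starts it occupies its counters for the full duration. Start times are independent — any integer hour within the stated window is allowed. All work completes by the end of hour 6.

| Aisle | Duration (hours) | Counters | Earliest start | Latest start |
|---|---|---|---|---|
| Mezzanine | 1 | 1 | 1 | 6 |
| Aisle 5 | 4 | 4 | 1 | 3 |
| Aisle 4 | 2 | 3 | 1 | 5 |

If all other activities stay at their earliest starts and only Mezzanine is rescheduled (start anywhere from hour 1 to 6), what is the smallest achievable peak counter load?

Mezzanine@1: h1:8  h2:7  h3:4  h4:4  h5:0  h6:0 → peak 8
Mezzanine@2: h1:7  h2:8  h3:4  h4:4  h5:0  h6:0 → peak 8
Mezzanine@3: h1:7  h2:7  h3:5  h4:4  h5:0  h6:0 → peak 7
Mezzanine@4: h1:7  h2:7  h3:4  h4:5  h5:0  h6:0 → peak 7
Mezzanine@5: h1:7  h2:7  h3:4  h4:4  h5:1  h6:0 → peak 7
Mezzanine@6: h1:7  h2:7  h3:4  h4:4  h5:0  h6:1 → peak 7
Best is Mezzanine@3, peak 7.

7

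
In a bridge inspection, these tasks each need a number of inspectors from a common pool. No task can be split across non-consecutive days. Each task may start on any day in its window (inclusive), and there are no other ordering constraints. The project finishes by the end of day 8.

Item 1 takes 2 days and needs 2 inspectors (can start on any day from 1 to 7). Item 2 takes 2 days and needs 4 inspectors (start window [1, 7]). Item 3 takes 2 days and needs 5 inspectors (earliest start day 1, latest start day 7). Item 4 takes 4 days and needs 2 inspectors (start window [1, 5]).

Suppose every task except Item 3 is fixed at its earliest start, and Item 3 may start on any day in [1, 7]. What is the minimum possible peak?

8

Item 3@1: d1:13  d2:13  d3:2  d4:2  d5:0  d6:0  d7:0  d8:0 → peak 13
Item 3@2: d1:8  d2:13  d3:7  d4:2  d5:0  d6:0  d7:0  d8:0 → peak 13
Item 3@3: d1:8  d2:8  d3:7  d4:7  d5:0  d6:0  d7:0  d8:0 → peak 8
Item 3@4: d1:8  d2:8  d3:2  d4:7  d5:5  d6:0  d7:0  d8:0 → peak 8
Item 3@5: d1:8  d2:8  d3:2  d4:2  d5:5  d6:5  d7:0  d8:0 → peak 8
Item 3@6: d1:8  d2:8  d3:2  d4:2  d5:0  d6:5  d7:5  d8:0 → peak 8
Item 3@7: d1:8  d2:8  d3:2  d4:2  d5:0  d6:0  d7:5  d8:5 → peak 8
Best is Item 3@3, peak 8.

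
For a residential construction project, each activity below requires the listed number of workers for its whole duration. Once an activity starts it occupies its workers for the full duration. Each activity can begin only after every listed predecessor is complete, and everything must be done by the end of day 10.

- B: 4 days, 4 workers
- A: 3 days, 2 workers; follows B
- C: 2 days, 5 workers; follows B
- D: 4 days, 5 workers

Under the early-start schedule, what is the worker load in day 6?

7

At early start, day 6 has: A, C.
Demand: 2 + 5 = 7.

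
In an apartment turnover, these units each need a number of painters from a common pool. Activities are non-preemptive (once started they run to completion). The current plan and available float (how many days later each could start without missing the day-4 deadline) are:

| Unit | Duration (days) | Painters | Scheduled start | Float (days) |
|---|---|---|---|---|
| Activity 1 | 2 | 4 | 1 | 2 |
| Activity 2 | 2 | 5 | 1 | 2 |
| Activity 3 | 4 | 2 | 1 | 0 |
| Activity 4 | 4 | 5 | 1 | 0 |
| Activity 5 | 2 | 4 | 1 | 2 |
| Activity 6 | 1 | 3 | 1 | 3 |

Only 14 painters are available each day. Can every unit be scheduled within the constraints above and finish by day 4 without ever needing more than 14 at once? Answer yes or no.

Total painter-days = 57; over 4 days the average is 57/4 > 14, so some day must exceed 14.

no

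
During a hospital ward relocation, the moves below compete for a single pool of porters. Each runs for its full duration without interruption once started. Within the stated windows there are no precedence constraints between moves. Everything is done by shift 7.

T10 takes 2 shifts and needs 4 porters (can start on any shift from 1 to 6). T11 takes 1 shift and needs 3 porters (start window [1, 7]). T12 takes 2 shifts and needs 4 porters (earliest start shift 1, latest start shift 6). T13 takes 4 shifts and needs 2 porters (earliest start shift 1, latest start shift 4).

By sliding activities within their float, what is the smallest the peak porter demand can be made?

Early-start (T10@1, T11@1, T12@1, T13@1) gives peak 13: s1:13  s2:10  s3:2  s4:2  s5:0  s6:0  s7:0.
Shift T11→3, T12→4.
Schedule T10@1, T11@3, T12@4, T13@1: s1:6  s2:6  s3:5  s4:6  s5:4  s6:0  s7:0 — peak 6.

6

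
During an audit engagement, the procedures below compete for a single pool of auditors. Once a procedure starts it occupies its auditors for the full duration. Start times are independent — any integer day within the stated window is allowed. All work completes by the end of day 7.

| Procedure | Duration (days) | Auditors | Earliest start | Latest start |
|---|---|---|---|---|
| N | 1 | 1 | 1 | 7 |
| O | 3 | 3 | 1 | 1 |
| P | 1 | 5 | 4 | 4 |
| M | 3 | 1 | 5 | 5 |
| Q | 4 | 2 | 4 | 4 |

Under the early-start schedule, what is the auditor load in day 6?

At early start, day 6 has: M, Q.
Demand: 1 + 2 = 3.

3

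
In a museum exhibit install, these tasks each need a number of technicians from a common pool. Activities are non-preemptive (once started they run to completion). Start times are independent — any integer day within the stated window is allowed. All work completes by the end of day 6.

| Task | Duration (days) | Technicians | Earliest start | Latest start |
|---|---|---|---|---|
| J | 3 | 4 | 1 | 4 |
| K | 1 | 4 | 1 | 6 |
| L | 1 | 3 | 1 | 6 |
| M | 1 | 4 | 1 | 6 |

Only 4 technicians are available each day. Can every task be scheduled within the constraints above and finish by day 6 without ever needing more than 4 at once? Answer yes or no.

yes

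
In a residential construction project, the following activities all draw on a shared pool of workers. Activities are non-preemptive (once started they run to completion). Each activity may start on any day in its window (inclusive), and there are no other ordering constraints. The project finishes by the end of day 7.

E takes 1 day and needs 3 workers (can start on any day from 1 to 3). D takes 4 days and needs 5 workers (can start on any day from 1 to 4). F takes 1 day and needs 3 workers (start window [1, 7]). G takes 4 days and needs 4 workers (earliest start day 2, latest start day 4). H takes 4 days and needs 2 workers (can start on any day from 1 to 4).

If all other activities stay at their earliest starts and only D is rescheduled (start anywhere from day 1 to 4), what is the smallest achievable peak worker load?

D@1: d1:13  d2:11  d3:11  d4:11  d5:4  d6:0  d7:0 → peak 13
D@2: d1:8  d2:11  d3:11  d4:11  d5:9  d6:0  d7:0 → peak 11
D@3: d1:8  d2:6  d3:11  d4:11  d5:9  d6:5  d7:0 → peak 11
D@4: d1:8  d2:6  d3:6  d4:11  d5:9  d6:5  d7:5 → peak 11
Best is D@2, peak 11.

11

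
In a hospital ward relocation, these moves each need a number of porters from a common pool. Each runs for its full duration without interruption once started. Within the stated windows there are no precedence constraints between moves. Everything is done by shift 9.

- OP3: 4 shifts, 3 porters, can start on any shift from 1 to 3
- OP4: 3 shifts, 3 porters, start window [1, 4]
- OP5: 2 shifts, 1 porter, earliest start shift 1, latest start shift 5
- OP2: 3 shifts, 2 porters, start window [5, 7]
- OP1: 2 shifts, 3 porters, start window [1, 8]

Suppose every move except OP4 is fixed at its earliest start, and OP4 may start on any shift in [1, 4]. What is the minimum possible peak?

OP4@1: s1:10  s2:10  s3:6  s4:3  s5:2  s6:2  s7:2  s8:0  s9:0 → peak 10
OP4@2: s1:7  s2:10  s3:6  s4:6  s5:2  s6:2  s7:2  s8:0  s9:0 → peak 10
OP4@3: s1:7  s2:7  s3:6  s4:6  s5:5  s6:2  s7:2  s8:0  s9:0 → peak 7
OP4@4: s1:7  s2:7  s3:3  s4:6  s5:5  s6:5  s7:2  s8:0  s9:0 → peak 7
Best is OP4@3, peak 7.

7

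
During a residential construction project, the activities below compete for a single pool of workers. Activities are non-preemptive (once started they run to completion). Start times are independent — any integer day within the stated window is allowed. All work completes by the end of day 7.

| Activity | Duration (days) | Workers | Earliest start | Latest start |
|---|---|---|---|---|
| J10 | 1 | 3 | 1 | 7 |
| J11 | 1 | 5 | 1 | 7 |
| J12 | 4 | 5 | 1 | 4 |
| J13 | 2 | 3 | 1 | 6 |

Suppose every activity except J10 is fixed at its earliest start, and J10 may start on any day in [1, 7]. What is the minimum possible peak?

13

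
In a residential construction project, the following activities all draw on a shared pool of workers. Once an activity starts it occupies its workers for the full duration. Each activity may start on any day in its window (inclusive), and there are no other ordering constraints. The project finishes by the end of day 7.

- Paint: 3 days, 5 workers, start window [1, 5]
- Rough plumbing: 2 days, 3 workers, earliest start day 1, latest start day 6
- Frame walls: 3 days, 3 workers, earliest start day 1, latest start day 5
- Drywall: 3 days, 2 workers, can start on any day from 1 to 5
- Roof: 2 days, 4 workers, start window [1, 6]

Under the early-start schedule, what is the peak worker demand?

17

Early-start schedule: Paint@1, Rough plumbing@1, Frame walls@1, Drywall@1, Roof@1.
Load per day: day 1: 17, day 2: 17, day 3: 10, day 4: 0, day 5: 0, day 6: 0, day 7: 0.
Peak is 17.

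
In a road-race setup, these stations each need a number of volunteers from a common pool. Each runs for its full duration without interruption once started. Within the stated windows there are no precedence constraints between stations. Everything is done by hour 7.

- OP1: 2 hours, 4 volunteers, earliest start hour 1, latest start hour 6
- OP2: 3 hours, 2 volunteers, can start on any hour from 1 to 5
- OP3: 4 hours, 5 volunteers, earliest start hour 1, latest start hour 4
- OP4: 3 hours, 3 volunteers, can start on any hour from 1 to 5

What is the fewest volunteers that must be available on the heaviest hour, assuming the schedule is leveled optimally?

Early-start (OP1@1, OP2@1, OP3@1, OP4@1) gives peak 14: h1:14  h2:14  h3:10  h4:5  h5:0  h6:0  h7:0.
Shift OP2→3, OP3→4.
Schedule OP1@1, OP2@3, OP3@4, OP4@1: h1:7  h2:7  h3:5  h4:7  h5:7  h6:5  h7:5 — peak 7.
Total volunteer-hours = 43 over 7 hours ⇒ peak ≥ ⌈43/7⌉ = 7, so 7 is optimal.

7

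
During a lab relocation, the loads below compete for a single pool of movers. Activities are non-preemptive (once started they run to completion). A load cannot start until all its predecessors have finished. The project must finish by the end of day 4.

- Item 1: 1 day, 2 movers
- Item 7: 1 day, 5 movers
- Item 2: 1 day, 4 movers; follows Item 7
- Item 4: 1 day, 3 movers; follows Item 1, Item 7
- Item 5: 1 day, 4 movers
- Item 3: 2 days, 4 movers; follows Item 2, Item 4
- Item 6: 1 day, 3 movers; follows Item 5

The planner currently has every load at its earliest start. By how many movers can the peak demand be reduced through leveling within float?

3

Early-start peak: d1:11  d2:10  d3:4  d4:4 ⇒ 11.
Leveled (Item 1@1, Item 7@1, Item 2@2, Item 4@2, Item 5@3, Item 3@3, Item 6@4): d1:7  d2:7  d3:8  d4:7 ⇒ 8.
Reduction 11 − 8 = 3.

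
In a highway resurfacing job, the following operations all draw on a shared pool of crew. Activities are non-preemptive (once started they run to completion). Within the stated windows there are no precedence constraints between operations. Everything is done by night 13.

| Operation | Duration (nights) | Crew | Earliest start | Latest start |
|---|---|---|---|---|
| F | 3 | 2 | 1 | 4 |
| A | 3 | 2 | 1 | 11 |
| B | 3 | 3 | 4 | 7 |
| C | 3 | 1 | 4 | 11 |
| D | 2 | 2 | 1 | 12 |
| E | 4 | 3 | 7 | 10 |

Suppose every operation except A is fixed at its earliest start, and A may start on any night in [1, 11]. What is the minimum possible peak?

4

A@1: n1:6  n2:6  n3:4  n4:4  n5:4  n6:4  n7:3  n8:3  n9:3  n10:3  n11:0  n12:0  n13:0 → peak 6
A@2: n1:4  n2:6  n3:4  n4:6  n5:4  n6:4  n7:3  n8:3  n9:3  n10:3  n11:0  n12:0  n13:0 → peak 6
A@3: n1:4  n2:4  n3:4  n4:6  n5:6  n6:4  n7:3  n8:3  n9:3  n10:3  n11:0  n12:0  n13:0 → peak 6
A@4: n1:4  n2:4  n3:2  n4:6  n5:6  n6:6  n7:3  n8:3  n9:3  n10:3  n11:0  n12:0  n13:0 → peak 6
A@5: n1:4  n2:4  n3:2  n4:4  n5:6  n6:6  n7:5  n8:3  n9:3  n10:3  n11:0  n12:0  n13:0 → peak 6
A@6: n1:4  n2:4  n3:2  n4:4  n5:4  n6:6  n7:5  n8:5  n9:3  n10:3  n11:0  n12:0  n13:0 → peak 6
A@7: n1:4  n2:4  n3:2  n4:4  n5:4  n6:4  n7:5  n8:5  n9:5  n10:3  n11:0  n12:0  n13:0 → peak 5
A@8: n1:4  n2:4  n3:2  n4:4  n5:4  n6:4  n7:3  n8:5  n9:5  n10:5  n11:0  n12:0  n13:0 → peak 5
A@9: n1:4  n2:4  n3:2  n4:4  n5:4  n6:4  n7:3  n8:3  n9:5  n10:5  n11:2  n12:0  n13:0 → peak 5
A@10: n1:4  n2:4  n3:2  n4:4  n5:4  n6:4  n7:3  n8:3  n9:3  n10:5  n11:2  n12:2  n13:0 → peak 5
A@11: n1:4  n2:4  n3:2  n4:4  n5:4  n6:4  n7:3  n8:3  n9:3  n10:3  n11:2  n12:2  n13:2 → peak 4
Best is A@11, peak 4.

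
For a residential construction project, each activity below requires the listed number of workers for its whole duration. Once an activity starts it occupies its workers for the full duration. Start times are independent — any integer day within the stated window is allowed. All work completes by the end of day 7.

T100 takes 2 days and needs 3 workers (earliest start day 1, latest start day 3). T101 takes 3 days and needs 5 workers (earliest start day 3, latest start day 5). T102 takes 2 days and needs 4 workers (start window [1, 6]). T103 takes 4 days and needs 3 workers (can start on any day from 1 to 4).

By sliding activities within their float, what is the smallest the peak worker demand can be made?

Early-start (T100@1, T101@3, T102@1, T103@1) gives peak 10: d1:10  d2:10  d3:8  d4:8  d5:5  d6:0  d7:0.
Shift T101→5, T102→3.
Schedule T100@1, T101@5, T102@3, T103@1: d1:6  d2:6  d3:7  d4:7  d5:5  d6:5  d7:5 — peak 7.

7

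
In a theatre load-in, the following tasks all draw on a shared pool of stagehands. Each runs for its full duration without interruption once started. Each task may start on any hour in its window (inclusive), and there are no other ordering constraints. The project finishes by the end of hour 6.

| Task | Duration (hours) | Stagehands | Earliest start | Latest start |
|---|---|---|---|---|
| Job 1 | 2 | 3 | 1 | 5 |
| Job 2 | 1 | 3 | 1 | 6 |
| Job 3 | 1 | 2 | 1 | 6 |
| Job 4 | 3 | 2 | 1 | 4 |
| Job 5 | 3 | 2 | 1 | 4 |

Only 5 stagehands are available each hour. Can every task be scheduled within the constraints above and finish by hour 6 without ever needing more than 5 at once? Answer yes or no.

Schedule Job 1@1, Job 2@3, Job 3@1, Job 4@2, Job 5@4: h1:5  h2:5  h3:5  h4:4  h5:2  h6:2 — peak 5 ≤ 5.

yes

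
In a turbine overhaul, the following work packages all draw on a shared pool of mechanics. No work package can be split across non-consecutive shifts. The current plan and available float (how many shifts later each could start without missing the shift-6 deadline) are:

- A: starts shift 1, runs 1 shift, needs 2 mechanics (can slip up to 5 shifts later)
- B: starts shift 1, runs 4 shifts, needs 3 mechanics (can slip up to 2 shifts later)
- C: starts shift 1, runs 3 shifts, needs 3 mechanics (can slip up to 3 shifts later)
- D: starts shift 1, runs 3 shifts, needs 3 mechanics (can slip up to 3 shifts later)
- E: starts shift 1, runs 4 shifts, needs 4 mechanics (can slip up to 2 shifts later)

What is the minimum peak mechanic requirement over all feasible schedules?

10

Early-start (A@1, B@1, C@1, D@1, E@1) gives peak 15: s1:15  s2:13  s3:13  s4:7  s5:0  s6:0.
Shift D→4, E→2.
Schedule A@1, B@1, C@1, D@4, E@2: s1:8  s2:10  s3:10  s4:10  s5:7  s6:3 — peak 10.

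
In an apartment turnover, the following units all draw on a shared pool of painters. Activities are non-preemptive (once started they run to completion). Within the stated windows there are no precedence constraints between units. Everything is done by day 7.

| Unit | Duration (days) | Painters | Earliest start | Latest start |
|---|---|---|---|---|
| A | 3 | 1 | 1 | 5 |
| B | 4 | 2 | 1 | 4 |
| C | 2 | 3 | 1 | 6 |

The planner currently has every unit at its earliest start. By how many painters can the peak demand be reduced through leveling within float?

3

Early-start peak: d1:6  d2:6  d3:3  d4:2  d5:0  d6:0  d7:0 ⇒ 6.
Leveled (A@1, B@1, C@5): d1:3  d2:3  d3:3  d4:2  d5:3  d6:3  d7:0 ⇒ 3.
Reduction 6 − 3 = 3.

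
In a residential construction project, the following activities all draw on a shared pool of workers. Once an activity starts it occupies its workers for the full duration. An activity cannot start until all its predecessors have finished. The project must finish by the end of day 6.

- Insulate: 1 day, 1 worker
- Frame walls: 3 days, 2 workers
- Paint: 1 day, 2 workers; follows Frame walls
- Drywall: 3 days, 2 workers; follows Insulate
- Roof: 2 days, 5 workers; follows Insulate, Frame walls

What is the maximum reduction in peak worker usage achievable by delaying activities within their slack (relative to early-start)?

4

Early-start peak: d1:3  d2:4  d3:4  d4:9  d5:5  d6:0 ⇒ 9.
Leveled (Insulate@1, Frame walls@1, Paint@4, Drywall@2, Roof@5): d1:3  d2:4  d3:4  d4:4  d5:5  d6:5 ⇒ 5.
Reduction 9 − 5 = 4.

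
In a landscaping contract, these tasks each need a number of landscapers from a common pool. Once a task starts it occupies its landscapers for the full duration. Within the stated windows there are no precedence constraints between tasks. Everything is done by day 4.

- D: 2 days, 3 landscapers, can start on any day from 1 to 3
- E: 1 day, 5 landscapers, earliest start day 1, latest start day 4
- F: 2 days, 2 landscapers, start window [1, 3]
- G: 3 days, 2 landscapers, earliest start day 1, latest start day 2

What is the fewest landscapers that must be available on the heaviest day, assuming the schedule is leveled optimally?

Early-start (D@1, E@1, F@1, G@1) gives peak 12: d1:12  d2:7  d3:2  d4:0.
Shift E→3.
Schedule D@1, E@3, F@1, G@1: d1:7  d2:7  d3:7  d4:0 — peak 7.

7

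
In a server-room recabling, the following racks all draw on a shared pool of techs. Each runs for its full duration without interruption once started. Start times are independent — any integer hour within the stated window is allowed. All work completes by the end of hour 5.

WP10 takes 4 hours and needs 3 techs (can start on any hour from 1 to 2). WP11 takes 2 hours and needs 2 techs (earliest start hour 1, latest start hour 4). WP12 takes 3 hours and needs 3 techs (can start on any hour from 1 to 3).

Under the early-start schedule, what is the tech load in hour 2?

8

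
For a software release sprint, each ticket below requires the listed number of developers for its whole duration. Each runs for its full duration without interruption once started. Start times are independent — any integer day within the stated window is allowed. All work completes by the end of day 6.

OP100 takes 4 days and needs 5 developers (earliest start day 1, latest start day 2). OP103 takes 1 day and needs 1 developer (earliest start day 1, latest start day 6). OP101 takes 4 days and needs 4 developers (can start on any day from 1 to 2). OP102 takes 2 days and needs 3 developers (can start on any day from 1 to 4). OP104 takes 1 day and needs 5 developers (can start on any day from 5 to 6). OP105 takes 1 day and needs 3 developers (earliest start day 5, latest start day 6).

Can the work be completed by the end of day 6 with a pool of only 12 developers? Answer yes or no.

yes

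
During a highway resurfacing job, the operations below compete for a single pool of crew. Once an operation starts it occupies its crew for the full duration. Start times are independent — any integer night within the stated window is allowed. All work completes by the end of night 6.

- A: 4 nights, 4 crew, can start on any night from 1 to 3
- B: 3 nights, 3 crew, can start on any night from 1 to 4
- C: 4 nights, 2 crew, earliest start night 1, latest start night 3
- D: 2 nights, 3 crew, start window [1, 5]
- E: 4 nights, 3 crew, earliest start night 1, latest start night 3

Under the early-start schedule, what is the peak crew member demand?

Early-start schedule: A@1, B@1, C@1, D@1, E@1.
Load per night: night 1: 15, night 2: 15, night 3: 12, night 4: 9, night 5: 0, night 6: 0.
Peak is 15.

15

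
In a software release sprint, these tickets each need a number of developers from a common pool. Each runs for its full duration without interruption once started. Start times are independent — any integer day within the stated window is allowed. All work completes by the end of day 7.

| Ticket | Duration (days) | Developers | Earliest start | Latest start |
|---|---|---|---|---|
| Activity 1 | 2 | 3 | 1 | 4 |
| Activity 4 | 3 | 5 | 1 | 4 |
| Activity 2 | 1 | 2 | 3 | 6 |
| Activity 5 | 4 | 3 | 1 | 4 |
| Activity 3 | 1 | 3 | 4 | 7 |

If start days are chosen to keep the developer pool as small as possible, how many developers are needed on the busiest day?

Early-start (Activity 1@1, Activity 4@1, Activity 2@3, Activity 5@1, Activity 3@4) gives peak 11: d1:11  d2:11  d3:10  d4:6  d5:0  d6:0  d7:0.
Shift Activity 1→4, Activity 2→6, Activity 5→4, Activity 3→7.
Schedule Activity 1@4, Activity 4@1, Activity 2@6, Activity 5@4, Activity 3@7: d1:5  d2:5  d3:5  d4:6  d5:6  d6:5  d7:6 — peak 6.
Total developer-days = 38 over 7 days ⇒ peak ≥ ⌈38/7⌉ = 6, so 6 is optimal.

6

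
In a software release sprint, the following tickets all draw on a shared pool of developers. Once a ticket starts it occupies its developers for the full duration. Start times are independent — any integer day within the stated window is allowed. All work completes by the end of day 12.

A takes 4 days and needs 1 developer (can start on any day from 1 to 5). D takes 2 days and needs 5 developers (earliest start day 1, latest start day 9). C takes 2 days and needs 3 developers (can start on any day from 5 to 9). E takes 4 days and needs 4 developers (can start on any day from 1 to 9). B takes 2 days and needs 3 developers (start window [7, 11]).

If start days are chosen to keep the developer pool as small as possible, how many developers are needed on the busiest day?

Early-start (A@1, D@1, C@5, E@1, B@7) gives peak 10: d1:10  d2:10  d3:5  d4:5  d5:3  d6:3  d7:3  d8:3  d9:0  d10:0  d11:0  d12:0.
Shift D→5, C→7, B→9.
Schedule A@1, D@5, C@7, E@1, B@9: d1:5  d2:5  d3:5  d4:5  d5:5  d6:5  d7:3  d8:3  d9:3  d10:3  d11:0  d12:0 — peak 5.

5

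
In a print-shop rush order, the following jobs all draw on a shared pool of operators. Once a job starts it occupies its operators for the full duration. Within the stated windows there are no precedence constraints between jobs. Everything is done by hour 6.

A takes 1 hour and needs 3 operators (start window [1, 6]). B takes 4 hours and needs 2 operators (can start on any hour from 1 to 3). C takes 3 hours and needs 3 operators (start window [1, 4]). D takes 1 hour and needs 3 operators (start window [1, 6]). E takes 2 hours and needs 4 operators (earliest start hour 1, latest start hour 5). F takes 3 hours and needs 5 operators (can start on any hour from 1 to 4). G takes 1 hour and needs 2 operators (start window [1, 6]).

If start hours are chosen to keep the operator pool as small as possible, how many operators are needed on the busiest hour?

9

Early-start (A@1, B@1, C@1, D@1, E@1, F@1, G@1) gives peak 22: h1:22  h2:14  h3:10  h4:2  h5:0  h6:0.
Shift D→2, E→5, F→4, G→3.
Schedule A@1, B@1, C@1, D@2, E@5, F@4, G@3: h1:8  h2:8  h3:7  h4:7  h5:9  h6:9 — peak 9.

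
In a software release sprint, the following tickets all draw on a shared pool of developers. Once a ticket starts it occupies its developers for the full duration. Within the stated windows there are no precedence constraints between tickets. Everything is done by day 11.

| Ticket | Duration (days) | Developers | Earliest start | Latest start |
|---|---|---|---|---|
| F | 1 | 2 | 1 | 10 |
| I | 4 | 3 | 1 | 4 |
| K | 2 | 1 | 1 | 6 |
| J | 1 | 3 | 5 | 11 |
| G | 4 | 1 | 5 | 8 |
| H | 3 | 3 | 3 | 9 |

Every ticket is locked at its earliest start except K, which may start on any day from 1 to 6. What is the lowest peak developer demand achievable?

7

K@1: d1:6  d2:4  d3:6  d4:6  d5:7  d6:1  d7:1  d8:1  d9:0  d10:0  d11:0 → peak 7
K@2: d1:5  d2:4  d3:7  d4:6  d5:7  d6:1  d7:1  d8:1  d9:0  d10:0  d11:0 → peak 7
K@3: d1:5  d2:3  d3:7  d4:7  d5:7  d6:1  d7:1  d8:1  d9:0  d10:0  d11:0 → peak 7
K@4: d1:5  d2:3  d3:6  d4:7  d5:8  d6:1  d7:1  d8:1  d9:0  d10:0  d11:0 → peak 8
K@5: d1:5  d2:3  d3:6  d4:6  d5:8  d6:2  d7:1  d8:1  d9:0  d10:0  d11:0 → peak 8
K@6: d1:5  d2:3  d3:6  d4:6  d5:7  d6:2  d7:2  d8:1  d9:0  d10:0  d11:0 → peak 7
Best is K@1, peak 7.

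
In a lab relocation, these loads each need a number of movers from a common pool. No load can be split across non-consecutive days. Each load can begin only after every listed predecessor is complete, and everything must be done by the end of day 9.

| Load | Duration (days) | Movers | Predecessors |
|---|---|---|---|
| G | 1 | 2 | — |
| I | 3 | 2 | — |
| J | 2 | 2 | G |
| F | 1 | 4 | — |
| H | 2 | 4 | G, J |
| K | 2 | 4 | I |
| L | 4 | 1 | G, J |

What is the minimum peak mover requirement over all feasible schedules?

5

Early-start (G@1, I@1, J@2, F@1, H@4, K@4, L@4) gives peak 9: d1:8  d2:4  d3:4  d4:9  d5:9  d6:1  d7:1  d8:0  d9:0.
Shift F→4, H→5, K→7.
Schedule G@1, I@1, J@2, F@4, H@5, K@7, L@4: d1:4  d2:4  d3:4  d4:5  d5:5  d6:5  d7:5  d8:4  d9:0 — peak 5.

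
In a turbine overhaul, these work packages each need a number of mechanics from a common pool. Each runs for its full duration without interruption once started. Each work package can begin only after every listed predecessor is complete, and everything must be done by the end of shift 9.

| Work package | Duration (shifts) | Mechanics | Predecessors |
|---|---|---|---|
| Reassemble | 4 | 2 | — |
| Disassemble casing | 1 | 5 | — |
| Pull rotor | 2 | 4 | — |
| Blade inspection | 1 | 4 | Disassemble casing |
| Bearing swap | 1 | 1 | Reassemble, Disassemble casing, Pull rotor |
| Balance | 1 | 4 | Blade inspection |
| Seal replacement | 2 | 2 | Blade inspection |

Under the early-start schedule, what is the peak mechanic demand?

11

Early-start schedule: Reassemble@1, Disassemble casing@1, Pull rotor@1, Blade inspection@2, Bearing swap@5, Balance@3, Seal replacement@3.
Load per shift: shift 1: 11, shift 2: 10, shift 3: 8, shift 4: 4, shift 5: 1, shift 6: 0, shift 7: 0, shift 8: 0, shift 9: 0.
Peak is 11.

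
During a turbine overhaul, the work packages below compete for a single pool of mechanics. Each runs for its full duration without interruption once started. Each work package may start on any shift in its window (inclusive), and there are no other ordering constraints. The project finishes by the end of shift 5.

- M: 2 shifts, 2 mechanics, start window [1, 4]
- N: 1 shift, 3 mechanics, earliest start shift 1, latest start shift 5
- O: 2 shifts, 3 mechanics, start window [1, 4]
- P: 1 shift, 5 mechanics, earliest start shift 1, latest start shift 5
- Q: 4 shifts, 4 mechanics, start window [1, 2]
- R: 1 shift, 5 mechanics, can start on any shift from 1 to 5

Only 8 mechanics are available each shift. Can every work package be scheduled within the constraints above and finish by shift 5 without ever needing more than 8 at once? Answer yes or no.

The minimum achievable peak is 9; 8 < 9, so no feasible schedule stays within the cap.

no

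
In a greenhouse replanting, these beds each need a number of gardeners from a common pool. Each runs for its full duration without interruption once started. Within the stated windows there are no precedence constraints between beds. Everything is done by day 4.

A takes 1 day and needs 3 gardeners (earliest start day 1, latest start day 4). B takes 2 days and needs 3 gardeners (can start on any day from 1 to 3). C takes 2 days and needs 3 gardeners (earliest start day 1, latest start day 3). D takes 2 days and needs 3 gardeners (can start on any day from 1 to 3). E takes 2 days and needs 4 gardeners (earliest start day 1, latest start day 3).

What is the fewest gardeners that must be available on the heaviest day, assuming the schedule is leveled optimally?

Early-start (A@1, B@1, C@1, D@1, E@1) gives peak 16: d1:16  d2:13  d3:0  d4:0.
Shift D→2, E→3.
Schedule A@1, B@1, C@1, D@2, E@3: d1:9  d2:9  d3:7  d4:4 — peak 9.

9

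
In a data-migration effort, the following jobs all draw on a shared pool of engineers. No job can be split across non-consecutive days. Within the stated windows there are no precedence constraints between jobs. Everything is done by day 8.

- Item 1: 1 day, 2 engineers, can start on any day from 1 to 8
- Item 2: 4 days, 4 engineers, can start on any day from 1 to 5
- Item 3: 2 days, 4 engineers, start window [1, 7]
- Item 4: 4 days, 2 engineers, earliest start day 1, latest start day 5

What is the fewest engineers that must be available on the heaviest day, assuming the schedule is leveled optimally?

Early-start (Item 1@1, Item 2@1, Item 3@1, Item 4@1) gives peak 12: d1:12  d2:10  d3:6  d4:6  d5:0  d6:0  d7:0  d8:0.
Shift Item 3→5, Item 4→2.
Schedule Item 1@1, Item 2@1, Item 3@5, Item 4@2: d1:6  d2:6  d3:6  d4:6  d5:6  d6:4  d7:0  d8:0 — peak 6.

6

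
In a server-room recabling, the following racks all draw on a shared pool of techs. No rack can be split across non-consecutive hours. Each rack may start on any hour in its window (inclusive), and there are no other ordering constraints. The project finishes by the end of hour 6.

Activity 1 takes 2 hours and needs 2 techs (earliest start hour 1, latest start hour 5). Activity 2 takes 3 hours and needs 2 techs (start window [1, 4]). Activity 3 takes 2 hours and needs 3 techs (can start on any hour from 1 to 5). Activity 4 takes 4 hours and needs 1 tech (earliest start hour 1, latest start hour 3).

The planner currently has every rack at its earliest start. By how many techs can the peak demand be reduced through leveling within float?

Early-start peak: h1:8  h2:8  h3:3  h4:1  h5:0  h6:0 ⇒ 8.
Leveled (Activity 1@1, Activity 2@1, Activity 3@4, Activity 4@3): h1:4  h2:4  h3:3  h4:4  h5:4  h6:1 ⇒ 4.
Reduction 8 − 4 = 4.

4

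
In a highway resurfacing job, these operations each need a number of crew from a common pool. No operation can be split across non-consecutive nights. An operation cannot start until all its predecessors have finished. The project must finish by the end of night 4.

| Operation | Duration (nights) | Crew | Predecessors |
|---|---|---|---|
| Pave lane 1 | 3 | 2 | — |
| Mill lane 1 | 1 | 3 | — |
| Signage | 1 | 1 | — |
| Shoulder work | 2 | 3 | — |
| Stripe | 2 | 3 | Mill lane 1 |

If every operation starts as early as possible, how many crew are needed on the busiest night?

Early-start schedule: Pave lane 1@1, Mill lane 1@1, Signage@1, Shoulder work@1, Stripe@2.
Load per night: night 1: 9, night 2: 8, night 3: 5, night 4: 0.
Peak is 9.

9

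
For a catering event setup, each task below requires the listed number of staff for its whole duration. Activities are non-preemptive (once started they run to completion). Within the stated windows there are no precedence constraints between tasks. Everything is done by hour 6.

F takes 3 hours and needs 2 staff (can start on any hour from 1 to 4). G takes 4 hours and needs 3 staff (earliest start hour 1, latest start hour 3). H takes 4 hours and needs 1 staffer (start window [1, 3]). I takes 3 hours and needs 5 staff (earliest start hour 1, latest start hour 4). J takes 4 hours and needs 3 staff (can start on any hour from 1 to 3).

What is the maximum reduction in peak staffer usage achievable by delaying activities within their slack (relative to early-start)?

Early-start peak: h1:14  h2:14  h3:14  h4:7  h5:0  h6:0 ⇒ 14.
Leveled (F@1, G@1, H@1, I@4, J@1): h1:9  h2:9  h3:9  h4:12  h5:5  h6:5 ⇒ 12.
Reduction 14 − 12 = 2.

2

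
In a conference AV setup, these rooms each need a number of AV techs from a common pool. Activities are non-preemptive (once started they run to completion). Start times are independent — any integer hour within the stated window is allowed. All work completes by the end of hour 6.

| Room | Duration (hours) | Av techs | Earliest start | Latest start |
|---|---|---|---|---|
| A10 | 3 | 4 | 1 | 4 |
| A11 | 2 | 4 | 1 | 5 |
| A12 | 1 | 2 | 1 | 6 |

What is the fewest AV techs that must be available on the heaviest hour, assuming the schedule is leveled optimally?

4

Early-start (A10@1, A11@1, A12@1) gives peak 10: h1:10  h2:8  h3:4  h4:0  h5:0  h6:0.
Shift A11→4, A12→6.
Schedule A10@1, A11@4, A12@6: h1:4  h2:4  h3:4  h4:4  h5:4  h6:2 — peak 4.
Total AV tech-hours = 22 over 6 hours ⇒ peak ≥ ⌈22/6⌉ = 4, so 4 is optimal.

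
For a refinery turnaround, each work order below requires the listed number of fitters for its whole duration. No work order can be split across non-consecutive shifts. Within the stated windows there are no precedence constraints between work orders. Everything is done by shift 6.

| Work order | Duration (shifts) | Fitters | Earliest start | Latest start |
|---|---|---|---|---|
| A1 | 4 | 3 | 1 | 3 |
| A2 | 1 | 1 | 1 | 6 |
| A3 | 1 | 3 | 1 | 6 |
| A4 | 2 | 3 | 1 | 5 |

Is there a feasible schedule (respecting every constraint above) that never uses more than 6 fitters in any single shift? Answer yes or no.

Schedule A1@1, A2@1, A3@2, A4@3: s1:4  s2:6  s3:6  s4:6  s5:0  s6:0 — peak 6 ≤ 6.

yes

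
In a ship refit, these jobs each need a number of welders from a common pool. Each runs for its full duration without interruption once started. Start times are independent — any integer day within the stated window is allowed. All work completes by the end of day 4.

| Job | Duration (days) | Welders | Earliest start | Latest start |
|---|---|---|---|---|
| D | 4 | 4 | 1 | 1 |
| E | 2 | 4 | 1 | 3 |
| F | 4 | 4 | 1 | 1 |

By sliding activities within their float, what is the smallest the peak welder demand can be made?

12

Schedule D@1, E@1, F@1: d1:12  d2:12  d3:8  d4:8 — peak 12.
No arrangement of the 3 feasible schedules does better.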